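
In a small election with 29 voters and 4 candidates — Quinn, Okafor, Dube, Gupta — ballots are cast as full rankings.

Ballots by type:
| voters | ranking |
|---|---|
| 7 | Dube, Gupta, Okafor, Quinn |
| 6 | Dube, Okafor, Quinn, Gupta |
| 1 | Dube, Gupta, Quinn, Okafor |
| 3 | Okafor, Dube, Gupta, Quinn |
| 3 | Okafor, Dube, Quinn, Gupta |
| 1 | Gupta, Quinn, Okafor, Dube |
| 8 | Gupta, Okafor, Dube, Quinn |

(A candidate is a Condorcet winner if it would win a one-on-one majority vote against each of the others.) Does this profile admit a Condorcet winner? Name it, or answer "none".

Check each pair by majority over 29 ballots:
Quinn vs Okafor: Okafor wins 27–2.
Quinn vs Dube: Dube, 28–1.
Quinn vs Gupta: Gupta wins 20–9.
Okafor–Dube: Okafor 15–14.
Okafor vs Gupta: Gupta wins 17–12.
Dube vs Gupta: Dube, 20–9.
No candidate is unbeaten: Quinn loses to Okafor; Okafor loses to Gupta; Dube loses to Okafor; Gupta loses to Dube. In particular Okafor beats Dube beats Gupta beats Okafor is a majority cycle — no Condorcet winner exists.

none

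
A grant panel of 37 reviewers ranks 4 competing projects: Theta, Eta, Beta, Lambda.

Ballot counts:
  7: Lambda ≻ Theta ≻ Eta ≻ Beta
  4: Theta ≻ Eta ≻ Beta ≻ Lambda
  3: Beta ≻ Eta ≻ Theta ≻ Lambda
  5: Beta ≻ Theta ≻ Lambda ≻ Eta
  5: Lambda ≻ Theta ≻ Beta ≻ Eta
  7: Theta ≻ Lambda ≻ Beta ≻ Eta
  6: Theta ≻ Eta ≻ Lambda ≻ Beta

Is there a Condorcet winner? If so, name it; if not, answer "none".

Theta

Check each pair by majority over 37 ballots:
Theta–Eta: Theta 34–3.
Theta vs Beta: Theta, 29–8.
Theta–Lambda: Theta 25–12.
Eta vs Beta: Beta, 20–17.
Eta vs Lambda: Lambda, 24–13.
Beta vs Lambda: Lambda, 25–12.
Theta wins every pairwise contest, so Theta is the Condorcet winner.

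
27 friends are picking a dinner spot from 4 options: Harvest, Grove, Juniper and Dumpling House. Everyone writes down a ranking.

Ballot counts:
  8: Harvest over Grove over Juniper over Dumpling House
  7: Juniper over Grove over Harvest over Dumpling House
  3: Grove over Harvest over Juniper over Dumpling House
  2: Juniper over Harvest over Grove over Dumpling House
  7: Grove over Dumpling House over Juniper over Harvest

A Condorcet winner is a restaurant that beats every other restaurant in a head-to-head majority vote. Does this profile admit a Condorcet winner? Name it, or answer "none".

Head-to-head results (27 friends):
Harvest vs Grove: 10 to 17, Grove.
Harvest vs Juniper: 11 to 16, Juniper.
Harvest vs Dumpling House: Harvest preferred on 8+7+3+2 = 20 ballots; Harvest wins 20–7.
Grove vs Juniper: Grove is ranked higher on 8+3+7 = 18 ballots, Juniper on 9. Grove wins 18–9.
Grove vs Dumpling House: Grove preferred on 8+7+3+2+7 = 27 ballots; Grove wins 27–0.
Juniper vs Dumpling House: Juniper preferred on 8+7+3+2 = 20 ballots; Juniper wins 20–7.
Grove wins every pairwise contest, so Grove is the Condorcet winner.

Grove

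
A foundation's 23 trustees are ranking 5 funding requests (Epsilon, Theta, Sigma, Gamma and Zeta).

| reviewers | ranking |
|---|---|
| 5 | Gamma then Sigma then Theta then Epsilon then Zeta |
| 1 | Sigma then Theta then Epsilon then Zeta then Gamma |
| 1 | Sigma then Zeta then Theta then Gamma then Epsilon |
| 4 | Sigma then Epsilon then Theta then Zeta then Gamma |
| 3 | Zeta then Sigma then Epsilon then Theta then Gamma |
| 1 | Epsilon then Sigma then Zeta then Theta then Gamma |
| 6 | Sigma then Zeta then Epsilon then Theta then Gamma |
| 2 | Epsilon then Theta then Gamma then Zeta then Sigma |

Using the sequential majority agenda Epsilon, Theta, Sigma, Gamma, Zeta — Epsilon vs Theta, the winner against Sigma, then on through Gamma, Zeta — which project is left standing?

Round 1: Epsilon vs Theta — 16–7, Epsilon advances.
Round 2: Epsilon vs Sigma — 3–20, Sigma advances.
Round 3: Sigma vs Gamma — 16–7, Sigma advances.
Round 4: Sigma vs Zeta — 18–5, Sigma advances.
Sigma survives the agenda.

Sigma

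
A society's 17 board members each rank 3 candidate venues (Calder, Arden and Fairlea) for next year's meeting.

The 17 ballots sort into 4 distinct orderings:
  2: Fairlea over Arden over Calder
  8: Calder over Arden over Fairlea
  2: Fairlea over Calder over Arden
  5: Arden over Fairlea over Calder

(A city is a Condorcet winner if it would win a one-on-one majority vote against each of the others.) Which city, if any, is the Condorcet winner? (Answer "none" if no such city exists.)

none

Check each pair by majority over 17 ballots:
Calder vs Arden: Calder, 10–7.
Calder vs Fairlea: Fairlea wins 9–8.
Arden vs Fairlea: Arden wins 13–4.
No city is unbeaten: Calder loses to Fairlea; Arden loses to Calder; Fairlea loses to Arden. In particular Calder > Arden > Fairlea > Calder is a majority cycle — no Condorcet winner exists.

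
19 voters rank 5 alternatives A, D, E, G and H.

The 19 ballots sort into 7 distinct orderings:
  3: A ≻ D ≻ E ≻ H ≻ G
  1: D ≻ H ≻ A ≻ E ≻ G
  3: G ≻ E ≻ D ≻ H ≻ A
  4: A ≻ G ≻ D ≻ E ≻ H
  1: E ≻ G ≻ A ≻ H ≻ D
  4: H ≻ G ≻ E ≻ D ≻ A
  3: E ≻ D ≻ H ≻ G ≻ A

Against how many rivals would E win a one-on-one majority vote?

E against each rival (19 voters):
E vs A: E wins 11–8.
E–D: E 11–8.
E vs G: 3+1+1+3 = 8 for E, 11 for G — G by 11–8.
E vs H: E wins 14–5.
E beats A, D, H; loses to G — 3 pairwise wins.

3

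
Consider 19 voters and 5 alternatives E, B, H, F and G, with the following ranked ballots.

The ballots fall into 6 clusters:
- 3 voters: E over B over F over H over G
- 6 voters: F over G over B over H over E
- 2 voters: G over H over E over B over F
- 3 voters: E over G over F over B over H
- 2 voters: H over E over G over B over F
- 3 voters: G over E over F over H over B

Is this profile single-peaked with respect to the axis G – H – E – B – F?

Axis positions: G=1, H=2, E=3, B=4, F=5.
Cluster 1 (peak E at position 3): ranking walks positions 3-4-5-2-1, expanding outward from the peak — single-peaked.
Cluster 2: ranking walks positions 5-1-4-2-3; G is ranked above B even though B lies between G and the peak F on the axis — preferences dip and rise again. Not single-peaked.
Cluster 3 (peak G at position 1): ranking walks positions 1-2-3-4-5, expanding outward from the peak — single-peaked.
Cluster 4: ranking walks positions 3-1-5-4-2; G is ranked above H even though H lies between G and the peak E on the axis — preferences dip and rise again. Not single-peaked.
Cluster 5 (peak H at position 2): ranking walks positions 2-3-1-4-5, expanding outward from the peak — single-peaked.
Cluster 6: ranking walks positions 1-3-5-2-4; E is ranked above H even though H lies between E and the peak G on the axis — preferences dip and rise again. Not single-peaked.
Cluster 2 violates single-peakedness, so the profile is not single-peaked on this axis.

no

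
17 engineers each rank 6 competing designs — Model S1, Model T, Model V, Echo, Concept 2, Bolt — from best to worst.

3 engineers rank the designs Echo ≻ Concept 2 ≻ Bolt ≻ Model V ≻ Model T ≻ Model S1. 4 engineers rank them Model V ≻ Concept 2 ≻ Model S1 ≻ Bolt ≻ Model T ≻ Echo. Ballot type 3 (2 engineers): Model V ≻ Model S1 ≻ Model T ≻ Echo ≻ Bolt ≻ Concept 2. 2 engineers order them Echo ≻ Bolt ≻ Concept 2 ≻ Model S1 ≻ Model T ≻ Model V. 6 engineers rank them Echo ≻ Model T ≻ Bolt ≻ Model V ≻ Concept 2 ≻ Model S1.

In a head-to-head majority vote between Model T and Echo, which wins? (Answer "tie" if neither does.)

Echo

Ballots ranking Model T above Echo: 4 + 2 = 6.
Ballots ranking Echo above Model T: 17 − 6 = 11.
Echo wins the head-to-head 11–6.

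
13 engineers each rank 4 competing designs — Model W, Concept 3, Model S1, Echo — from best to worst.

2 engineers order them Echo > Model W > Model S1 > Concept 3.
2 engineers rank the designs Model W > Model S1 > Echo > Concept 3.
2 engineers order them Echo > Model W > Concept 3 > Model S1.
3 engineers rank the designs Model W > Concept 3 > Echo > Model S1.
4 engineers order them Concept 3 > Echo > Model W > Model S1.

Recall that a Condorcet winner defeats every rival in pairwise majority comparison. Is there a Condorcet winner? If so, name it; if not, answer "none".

none

Pairwise majorities:
Model W vs Concept 3: Model W preferred on 2+2+2+3 = 9 ballots; Model W wins 9–4.
Model W vs Model S1: Model W preferred on 2+2+2+3+4 = 13 ballots; Model W wins 13–0.
Model W vs Echo: 5 to 8, Echo.
Concept 3 vs Model S1: Concept 3 is ranked higher on 2+3+4 = 9 ballots, Model S1 on 4. Concept 3 wins 9–4.
Concept 3 vs Echo: Concept 3 is ranked higher on 3+4 = 7 ballots, Echo on 6. Concept 3 wins 7–6.
Model S1 vs Echo: 2 for Model S1, 11 for Echo — Echo by 11–2.
Each design drops at least one matchup (Model W loses to Echo; Concept 3 loses to Model W; Model S1 loses to Model W; Echo loses to Concept 3); the cycle Model W → Concept 3 → Echo → Model W rules out a Condorcet winner.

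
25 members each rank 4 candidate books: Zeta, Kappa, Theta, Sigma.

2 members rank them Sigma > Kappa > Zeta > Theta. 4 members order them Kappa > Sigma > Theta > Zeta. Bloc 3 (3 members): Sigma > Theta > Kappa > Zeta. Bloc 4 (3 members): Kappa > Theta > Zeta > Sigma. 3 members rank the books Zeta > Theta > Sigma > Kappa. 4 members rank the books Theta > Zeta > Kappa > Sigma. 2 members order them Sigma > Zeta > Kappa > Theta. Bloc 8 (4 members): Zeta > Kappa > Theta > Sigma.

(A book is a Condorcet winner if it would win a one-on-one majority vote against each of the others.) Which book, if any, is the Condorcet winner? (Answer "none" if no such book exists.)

none

Check each pair by majority over 25 ballots:
Zeta vs Kappa: 13 to 12, Zeta.
Zeta vs Theta: Theta wins 14–11.
Zeta vs Sigma: Zeta wins 14–11.
Kappa vs Theta: 15 to 10, Kappa.
Kappa vs Sigma: Kappa is ranked higher on 4+3+4+4 = 15 ballots, Sigma on 10. Kappa wins 15–10.
Theta vs Sigma: 3+3+4+4 = 14 for Theta, 11 for Sigma — Theta by 14–11.
Each book drops at least one matchup (Zeta loses to Theta; Kappa loses to Zeta; Theta loses to Kappa; Sigma loses to Zeta); the cycle Zeta → Kappa → Theta → Zeta rules out a Condorcet winner.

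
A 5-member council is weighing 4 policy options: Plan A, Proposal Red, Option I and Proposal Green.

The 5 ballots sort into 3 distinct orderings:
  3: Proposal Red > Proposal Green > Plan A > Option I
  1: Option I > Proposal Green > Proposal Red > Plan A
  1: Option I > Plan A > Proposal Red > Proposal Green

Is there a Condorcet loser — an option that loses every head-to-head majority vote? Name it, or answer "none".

Option I

Head-to-head results (5 council members):
Plan A vs Proposal Red: Proposal Red wins 4–1.
Plan A vs Option I: Plan A wins 3–2.
Plan A–Proposal Green: Proposal Green 4–1.
Proposal Red vs Option I: 3 to 2, Proposal Red.
Proposal Red vs Proposal Green: 3+1 = 4 for Proposal Red, 1 for Proposal Green — Proposal Red by 4–1.
Option I vs Proposal Green: Proposal Green wins 3–2.
Option I loses to every other option — it is the Condorcet loser.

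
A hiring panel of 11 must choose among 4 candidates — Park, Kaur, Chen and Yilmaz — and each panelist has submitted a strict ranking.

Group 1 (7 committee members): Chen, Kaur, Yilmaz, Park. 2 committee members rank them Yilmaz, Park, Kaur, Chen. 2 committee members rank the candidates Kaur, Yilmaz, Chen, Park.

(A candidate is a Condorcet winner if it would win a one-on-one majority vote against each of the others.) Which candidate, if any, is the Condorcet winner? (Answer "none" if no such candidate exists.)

Chen

Head-to-head results (11 committee members):
Park vs Kaur: Kaur wins 9–2.
Park vs Chen: Chen wins 9–2.
Park–Yilmaz: Yilmaz 11–0.
Kaur–Chen: Chen 7–4.
Kaur vs Yilmaz: Kaur, 9–2.
Chen vs Yilmaz: Chen wins 7–4.
Chen defeats every rival head-to-head and is the Condorcet winner.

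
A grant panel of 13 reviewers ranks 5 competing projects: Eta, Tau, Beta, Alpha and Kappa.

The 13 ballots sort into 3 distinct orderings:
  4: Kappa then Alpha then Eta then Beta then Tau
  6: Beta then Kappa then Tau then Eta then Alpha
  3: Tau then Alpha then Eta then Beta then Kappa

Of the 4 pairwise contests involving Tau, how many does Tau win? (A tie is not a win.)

2

Tau against each rival (13 reviewers):
Tau vs Eta: Tau preferred on 6+3 = 9 ballots; Tau wins 9–4.
Tau vs Beta: Tau preferred on 3 ballots; Beta wins 10–3.
Tau vs Alpha: Tau, 9–4.
Tau vs Kappa: Tau preferred on 3 ballots; Kappa wins 10–3.
Tau beats Eta, Alpha; loses to Beta, Kappa — 2 pairwise wins.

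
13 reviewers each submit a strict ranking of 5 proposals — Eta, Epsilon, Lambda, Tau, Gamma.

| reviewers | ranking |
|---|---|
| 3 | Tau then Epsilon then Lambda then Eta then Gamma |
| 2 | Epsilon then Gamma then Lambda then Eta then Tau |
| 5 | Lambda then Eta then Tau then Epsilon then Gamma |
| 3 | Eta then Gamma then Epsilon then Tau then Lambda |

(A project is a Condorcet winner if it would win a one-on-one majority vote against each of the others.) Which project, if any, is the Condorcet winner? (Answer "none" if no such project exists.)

Head-to-head results (13 reviewers):
Eta vs Epsilon: Eta, 8–5.
Eta vs Lambda: Lambda wins 10–3.
Eta vs Tau: Eta is ranked higher on 2+5+3 = 10 ballots, Tau on 3. Eta wins 10–3.
Eta vs Gamma: Eta wins 11–2.
Epsilon vs Lambda: 3+2+3 = 8 for Epsilon, 5 for Lambda — Epsilon by 8–5.
Epsilon vs Tau: Epsilon preferred on 2+3 = 5 ballots; Tau wins 8–5.
Epsilon–Gamma: Epsilon 10–3.
Lambda vs Tau: 7 to 6, Lambda.
Lambda vs Gamma: Lambda is ranked higher on 3+5 = 8 ballots, Gamma on 5. Lambda wins 8–5.
Tau vs Gamma: Tau is ranked higher on 3+5 = 8 ballots, Gamma on 5. Tau wins 8–5.
No project is unbeaten: Eta loses to Lambda; Epsilon loses to Eta; Lambda loses to Epsilon; Tau loses to Eta; Gamma loses to Eta. In particular Eta → Epsilon → Lambda → Eta is a majority cycle — no Condorcet winner exists.

none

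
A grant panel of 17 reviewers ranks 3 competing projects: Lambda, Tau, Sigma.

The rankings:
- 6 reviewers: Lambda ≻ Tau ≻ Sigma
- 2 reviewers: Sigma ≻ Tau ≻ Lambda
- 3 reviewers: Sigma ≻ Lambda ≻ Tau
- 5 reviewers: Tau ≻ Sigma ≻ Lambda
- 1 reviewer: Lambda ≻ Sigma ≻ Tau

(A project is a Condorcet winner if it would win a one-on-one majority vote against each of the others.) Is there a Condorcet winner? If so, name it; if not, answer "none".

none

Pairwise majorities:
Lambda vs Tau: 10 to 7, Lambda.
Lambda vs Sigma: Lambda preferred on 6+1 = 7 ballots; Sigma wins 10–7.
Tau vs Sigma: 11 to 6, Tau.
Every project loses at least once (Lambda loses to Sigma; Tau loses to Lambda; Sigma loses to Tau). The majority relation contains the cycle Lambda → Tau → Sigma → Lambda, so there is no Condorcet winner.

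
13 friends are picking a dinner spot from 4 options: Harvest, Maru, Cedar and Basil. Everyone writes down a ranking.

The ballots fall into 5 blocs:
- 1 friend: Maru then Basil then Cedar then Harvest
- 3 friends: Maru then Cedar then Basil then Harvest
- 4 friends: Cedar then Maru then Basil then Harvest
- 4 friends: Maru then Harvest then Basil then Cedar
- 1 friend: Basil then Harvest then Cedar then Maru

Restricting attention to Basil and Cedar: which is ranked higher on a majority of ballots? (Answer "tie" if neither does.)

Cedar

Ballots ranking Basil above Cedar: 1 + 4 + 1 = 6.
Ballots ranking Cedar above Basil: 13 − 6 = 7.
Cedar wins the head-to-head 7–6.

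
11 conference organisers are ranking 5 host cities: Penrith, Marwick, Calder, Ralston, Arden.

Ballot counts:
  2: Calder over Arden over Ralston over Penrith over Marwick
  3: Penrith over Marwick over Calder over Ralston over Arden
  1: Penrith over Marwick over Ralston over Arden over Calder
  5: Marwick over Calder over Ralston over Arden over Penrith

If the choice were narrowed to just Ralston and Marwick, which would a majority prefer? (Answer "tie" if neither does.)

Ballots ranking Ralston above Marwick: 2.
Ballots ranking Marwick above Ralston: 11 − 2 = 9.
Marwick wins the head-to-head 9–2.

Marwick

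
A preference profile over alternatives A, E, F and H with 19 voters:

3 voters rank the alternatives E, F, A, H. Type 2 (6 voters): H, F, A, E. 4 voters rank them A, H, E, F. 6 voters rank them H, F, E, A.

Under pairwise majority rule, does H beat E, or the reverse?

H

Ballots ranking H above E: 6 + 4 + 6 = 16.
Ballots ranking E above H: 19 − 16 = 3.
H wins the head-to-head 16–3.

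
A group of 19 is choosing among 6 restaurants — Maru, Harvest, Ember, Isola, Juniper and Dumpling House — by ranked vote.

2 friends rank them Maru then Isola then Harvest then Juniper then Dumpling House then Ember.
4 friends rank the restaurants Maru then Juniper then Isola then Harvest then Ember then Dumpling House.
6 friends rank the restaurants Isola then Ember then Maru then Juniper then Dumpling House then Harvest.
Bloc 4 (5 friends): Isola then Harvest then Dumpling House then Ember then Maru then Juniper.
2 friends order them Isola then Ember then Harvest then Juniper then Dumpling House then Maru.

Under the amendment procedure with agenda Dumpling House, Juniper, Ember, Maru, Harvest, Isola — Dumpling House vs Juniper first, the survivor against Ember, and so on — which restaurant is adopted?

Isola

Round 1: Dumpling House vs Juniper — 5–14, Juniper advances.
Round 2: Juniper vs Ember — 6–13, Ember advances.
Round 3: Ember vs Maru — 13–6, Ember advances.
Round 4: Ember vs Harvest — 8–11, Harvest advances.
Round 5: Harvest vs Isola — 0–19, Isola advances.
Isola survives the agenda.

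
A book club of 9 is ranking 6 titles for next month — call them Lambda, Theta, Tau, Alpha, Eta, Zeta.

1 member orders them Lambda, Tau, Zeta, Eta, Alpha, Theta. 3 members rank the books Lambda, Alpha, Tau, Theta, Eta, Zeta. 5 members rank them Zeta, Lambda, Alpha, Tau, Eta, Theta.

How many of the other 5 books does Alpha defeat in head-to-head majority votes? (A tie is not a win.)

3

Alpha against each rival (9 members):
Alpha vs Lambda: 0 to 9, Lambda.
Alpha vs Theta: Alpha, 9–0.
Alpha vs Tau: 3+5 = 8 for Alpha, 1 for Tau — Alpha by 8–1.
Alpha–Eta: Alpha 8–1.
Alpha vs Zeta: Zeta wins 6–3.
Alpha beats Theta, Tau, Eta; loses to Lambda, Zeta — 3 pairwise wins.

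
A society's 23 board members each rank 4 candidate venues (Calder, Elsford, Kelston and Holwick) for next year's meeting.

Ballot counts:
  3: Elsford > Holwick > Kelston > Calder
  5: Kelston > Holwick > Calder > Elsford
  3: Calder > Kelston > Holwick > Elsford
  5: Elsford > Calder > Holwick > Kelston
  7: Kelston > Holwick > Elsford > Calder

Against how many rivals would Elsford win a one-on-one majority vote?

1

Elsford against each rival (23 organisers):
Elsford vs Calder: 3+5+7 = 15 for Elsford, 8 for Calder — Elsford by 15–8.
Elsford vs Kelston: Kelston wins 15–8.
Elsford vs Holwick: 8 to 15, Holwick.
Elsford beats Calder; loses to Kelston, Holwick — 1 pairwise win.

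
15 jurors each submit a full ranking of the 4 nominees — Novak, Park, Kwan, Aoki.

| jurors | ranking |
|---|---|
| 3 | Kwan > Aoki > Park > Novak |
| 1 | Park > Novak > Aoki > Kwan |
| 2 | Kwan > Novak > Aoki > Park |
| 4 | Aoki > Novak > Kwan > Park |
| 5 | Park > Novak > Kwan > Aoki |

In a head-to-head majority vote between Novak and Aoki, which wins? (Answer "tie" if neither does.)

Novak

Ballots ranking Novak above Aoki: 1 + 2 + 5 = 8.
Ballots ranking Aoki above Novak: 15 − 8 = 7.
Novak wins the head-to-head 8–7.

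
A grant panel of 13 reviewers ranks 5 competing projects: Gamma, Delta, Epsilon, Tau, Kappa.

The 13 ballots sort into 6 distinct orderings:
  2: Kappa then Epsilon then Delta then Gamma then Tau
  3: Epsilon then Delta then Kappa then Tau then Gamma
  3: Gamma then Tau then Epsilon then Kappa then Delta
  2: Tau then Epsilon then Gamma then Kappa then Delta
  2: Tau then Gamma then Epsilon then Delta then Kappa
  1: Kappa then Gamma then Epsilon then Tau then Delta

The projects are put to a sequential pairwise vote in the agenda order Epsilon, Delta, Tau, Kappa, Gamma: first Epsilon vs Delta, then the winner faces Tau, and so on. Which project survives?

Round 1: Epsilon vs Delta — 13–0, Epsilon advances.
Round 2: Epsilon vs Tau — 6–7, Tau advances.
Round 3: Tau vs Kappa — 7–6, Tau advances.
Round 4: Tau vs Gamma — 7–6, Tau advances.
Tau survives the agenda.

Tau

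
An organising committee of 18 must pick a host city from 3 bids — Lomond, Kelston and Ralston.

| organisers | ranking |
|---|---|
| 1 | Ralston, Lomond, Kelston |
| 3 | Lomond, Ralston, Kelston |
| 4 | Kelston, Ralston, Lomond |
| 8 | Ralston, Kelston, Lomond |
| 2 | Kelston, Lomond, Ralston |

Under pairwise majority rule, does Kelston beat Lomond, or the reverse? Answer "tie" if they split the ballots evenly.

Kelston

Ballots ranking Kelston above Lomond: 4 + 8 + 2 = 14.
Ballots ranking Lomond above Kelston: 18 − 14 = 4.
Kelston wins the head-to-head 14–4.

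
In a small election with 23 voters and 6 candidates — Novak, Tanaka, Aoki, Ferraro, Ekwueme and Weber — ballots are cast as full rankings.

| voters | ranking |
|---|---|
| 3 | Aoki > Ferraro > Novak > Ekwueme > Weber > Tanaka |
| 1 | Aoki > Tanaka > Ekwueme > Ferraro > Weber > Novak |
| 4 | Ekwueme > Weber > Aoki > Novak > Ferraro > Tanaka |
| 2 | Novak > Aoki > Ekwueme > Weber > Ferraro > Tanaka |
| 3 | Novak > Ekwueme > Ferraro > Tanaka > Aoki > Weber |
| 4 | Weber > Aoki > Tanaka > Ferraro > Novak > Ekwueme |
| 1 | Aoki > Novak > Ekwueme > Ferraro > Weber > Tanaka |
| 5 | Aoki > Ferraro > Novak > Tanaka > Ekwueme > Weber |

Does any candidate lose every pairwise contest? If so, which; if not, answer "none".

Tanaka

Pairwise majorities:
Novak vs Tanaka: Novak wins 18–5.
Novak vs Aoki: 2+3 = 5 for Novak, 18 for Aoki — Aoki by 18–5.
Novak vs Ferraro: Ferraro, 13–10.
Novak vs Ekwueme: 18 to 5, Novak.
Novak vs Weber: Novak is ranked higher on 3+2+3+1+5 = 14 ballots, Weber on 9. Novak wins 14–9.
Tanaka–Aoki: Aoki 20–3.
Tanaka vs Ferraro: Tanaka preferred on 1+4 = 5 ballots; Ferraro wins 18–5.
Tanaka vs Ekwueme: Ekwueme wins 13–10.
Tanaka vs Weber: Weber wins 14–9.
Aoki vs Ferraro: Aoki is ranked higher on 20 ballots, Ferraro on 3. Aoki wins 20–3.
Aoki vs Ekwueme: 16 to 7, Aoki.
Aoki vs Weber: Aoki preferred on 3+1+2+3+1+5 = 15 ballots; Aoki wins 15–8.
Ferraro vs Ekwueme: Ferraro is ranked higher on 3+4+5 = 12 ballots, Ekwueme on 11. Ferraro wins 12–11.
Ferraro vs Weber: 13 to 10, Ferraro.
Ekwueme–Weber: Ekwueme 19–4.
Tanaka is beaten in every head-to-head and is the Condorcet loser.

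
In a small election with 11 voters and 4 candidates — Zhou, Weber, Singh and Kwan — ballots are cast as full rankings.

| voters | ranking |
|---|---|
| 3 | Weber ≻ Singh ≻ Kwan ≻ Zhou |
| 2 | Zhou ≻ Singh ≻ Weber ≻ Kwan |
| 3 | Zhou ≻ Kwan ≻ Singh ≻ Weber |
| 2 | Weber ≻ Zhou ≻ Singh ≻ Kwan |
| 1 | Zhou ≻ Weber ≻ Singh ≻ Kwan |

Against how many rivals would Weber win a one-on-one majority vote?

Weber against each rival (11 voters):
Weber vs Zhou: Zhou, 6–5.
Weber–Singh: Weber 6–5.
Weber vs Kwan: 3+2+2+1 = 8 for Weber, 3 for Kwan — Weber by 8–3.
Weber beats Singh, Kwan; loses to Zhou — 2 pairwise wins.

2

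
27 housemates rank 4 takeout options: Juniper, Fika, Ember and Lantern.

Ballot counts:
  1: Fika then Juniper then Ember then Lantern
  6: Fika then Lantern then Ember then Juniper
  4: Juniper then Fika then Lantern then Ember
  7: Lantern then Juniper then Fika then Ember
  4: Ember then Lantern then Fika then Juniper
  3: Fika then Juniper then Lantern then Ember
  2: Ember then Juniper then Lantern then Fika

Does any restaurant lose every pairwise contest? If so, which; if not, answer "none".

Head-to-head results (27 friends):
Juniper–Fika: Fika 14–13.
Juniper vs Ember: Juniper, 15–12.
Juniper vs Lantern: Juniper preferred on 1+4+3+2 = 10 ballots; Lantern wins 17–10.
Fika–Ember: Fika 21–6.
Fika vs Lantern: Fika wins 14–13.
Ember–Lantern: Lantern 20–7.
Ember loses to every other restaurant — it is the Condorcet loser.

Ember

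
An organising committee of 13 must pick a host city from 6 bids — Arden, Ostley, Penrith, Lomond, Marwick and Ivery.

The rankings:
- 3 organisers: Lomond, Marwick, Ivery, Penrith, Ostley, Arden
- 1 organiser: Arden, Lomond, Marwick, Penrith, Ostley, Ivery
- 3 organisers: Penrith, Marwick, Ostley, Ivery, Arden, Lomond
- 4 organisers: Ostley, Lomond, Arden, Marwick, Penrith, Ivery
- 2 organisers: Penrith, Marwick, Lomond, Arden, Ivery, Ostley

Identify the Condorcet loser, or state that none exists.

Ivery

Pairwise majorities:
Arden vs Ostley: Ostley, 10–3.
Arden vs Penrith: 1+4 = 5 for Arden, 8 for Penrith — Penrith by 8–5.
Arden vs Lomond: Lomond wins 9–4.
Arden vs Marwick: Marwick wins 8–5.
Arden–Ivery: Arden 7–6.
Ostley vs Penrith: Penrith, 9–4.
Ostley vs Lomond: Ostley is ranked higher on 3+4 = 7 ballots, Lomond on 6. Ostley wins 7–6.
Ostley vs Marwick: Ostley preferred on 4 ballots; Marwick wins 9–4.
Ostley vs Ivery: Ostley wins 8–5.
Penrith vs Lomond: Lomond wins 8–5.
Penrith–Marwick: Marwick 8–5.
Penrith vs Ivery: 1+3+4+2 = 10 for Penrith, 3 for Ivery — Penrith by 10–3.
Lomond vs Marwick: Lomond wins 8–5.
Lomond vs Ivery: Lomond preferred on 3+1+4+2 = 10 ballots; Lomond wins 10–3.
Marwick vs Ivery: 3+1+3+4+2 = 13 for Marwick, 0 for Ivery — Marwick by 13–0.
Ivery is beaten in every head-to-head and is the Condorcet loser.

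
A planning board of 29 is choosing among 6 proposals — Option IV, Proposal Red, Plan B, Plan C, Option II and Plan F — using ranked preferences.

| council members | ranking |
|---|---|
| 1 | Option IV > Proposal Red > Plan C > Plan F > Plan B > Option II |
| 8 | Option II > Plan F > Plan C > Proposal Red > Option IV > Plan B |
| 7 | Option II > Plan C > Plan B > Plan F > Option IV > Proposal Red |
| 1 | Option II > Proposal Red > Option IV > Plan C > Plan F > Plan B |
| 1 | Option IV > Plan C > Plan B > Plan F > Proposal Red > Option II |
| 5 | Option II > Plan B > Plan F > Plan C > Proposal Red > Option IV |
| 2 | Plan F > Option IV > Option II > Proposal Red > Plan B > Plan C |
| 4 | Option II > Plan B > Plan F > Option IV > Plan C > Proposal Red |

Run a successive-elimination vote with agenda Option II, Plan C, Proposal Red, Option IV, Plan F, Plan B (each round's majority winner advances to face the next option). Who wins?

Option II

Round 1: Option II vs Plan C — 27–2, Option II advances.
Round 2: Option II vs Proposal Red — 27–2, Option II advances.
Round 3: Option II vs Option IV — 25–4, Option II advances.
Round 4: Option II vs Plan F — 25–4, Option II advances.
Round 5: Option II vs Plan B — 27–2, Option II advances.
Option II survives the agenda.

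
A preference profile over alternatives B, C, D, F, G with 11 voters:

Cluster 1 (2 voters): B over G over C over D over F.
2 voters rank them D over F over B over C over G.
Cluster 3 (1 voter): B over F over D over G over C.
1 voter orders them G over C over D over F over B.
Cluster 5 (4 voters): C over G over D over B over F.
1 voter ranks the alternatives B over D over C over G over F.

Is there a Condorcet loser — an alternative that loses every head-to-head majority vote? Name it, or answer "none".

F

Head-to-head results (11 voters):
B vs C: 6 to 5, B.
B vs D: B preferred on 2+1+1 = 4 ballots; D wins 7–4.
B vs F: B, 8–3.
B vs G: 6 to 5, B.
C–D: C 7–4.
C–F: C 8–3.
C vs G: C wins 7–4.
D vs F: 10 to 1, D.
D vs G: D preferred on 2+1+1 = 4 ballots; G wins 7–4.
F vs G: F is ranked higher on 2+1 = 3 ballots, G on 8. G wins 8–3.
F loses to every other alternative — it is the Condorcet loser.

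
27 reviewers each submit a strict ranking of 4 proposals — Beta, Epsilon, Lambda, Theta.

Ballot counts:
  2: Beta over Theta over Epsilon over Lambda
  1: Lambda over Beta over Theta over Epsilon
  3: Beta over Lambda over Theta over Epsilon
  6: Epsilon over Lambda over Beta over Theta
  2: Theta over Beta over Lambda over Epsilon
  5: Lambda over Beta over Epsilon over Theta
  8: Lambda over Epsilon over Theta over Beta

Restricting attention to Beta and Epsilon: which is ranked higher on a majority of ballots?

Ballots ranking Beta above Epsilon: 2 + 1 + 3 + 2 + 5 = 13.
Ballots ranking Epsilon above Beta: 27 − 13 = 14.
Epsilon wins the head-to-head 14–13.

Epsilon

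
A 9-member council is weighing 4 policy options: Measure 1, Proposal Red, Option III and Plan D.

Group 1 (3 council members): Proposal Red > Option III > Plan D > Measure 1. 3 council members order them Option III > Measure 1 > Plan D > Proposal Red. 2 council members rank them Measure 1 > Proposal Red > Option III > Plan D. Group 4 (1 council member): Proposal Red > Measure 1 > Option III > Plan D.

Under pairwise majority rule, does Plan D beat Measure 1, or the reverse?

Ballots ranking Plan D above Measure 1: 3.
Ballots ranking Measure 1 above Plan D: 9 − 3 = 6.
Measure 1 wins the head-to-head 6–3.

Measure 1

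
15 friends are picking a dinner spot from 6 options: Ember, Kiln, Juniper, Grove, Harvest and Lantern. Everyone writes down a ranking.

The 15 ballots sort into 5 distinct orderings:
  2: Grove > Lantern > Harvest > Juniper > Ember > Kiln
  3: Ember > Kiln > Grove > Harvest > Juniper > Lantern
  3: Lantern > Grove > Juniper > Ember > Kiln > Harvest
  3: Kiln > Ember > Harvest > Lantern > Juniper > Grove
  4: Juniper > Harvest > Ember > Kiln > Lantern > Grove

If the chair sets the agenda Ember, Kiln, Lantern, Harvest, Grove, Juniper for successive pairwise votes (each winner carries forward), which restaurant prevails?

Round 1: Ember vs Kiln — 12–3, Ember advances.
Round 2: Ember vs Lantern — 10–5, Ember advances.
Round 3: Ember vs Harvest — 9–6, Ember advances.
Round 4: Ember vs Grove — 10–5, Ember advances.
Round 5: Ember vs Juniper — 6–9, Juniper advances.
Juniper survives the agenda.

Juniper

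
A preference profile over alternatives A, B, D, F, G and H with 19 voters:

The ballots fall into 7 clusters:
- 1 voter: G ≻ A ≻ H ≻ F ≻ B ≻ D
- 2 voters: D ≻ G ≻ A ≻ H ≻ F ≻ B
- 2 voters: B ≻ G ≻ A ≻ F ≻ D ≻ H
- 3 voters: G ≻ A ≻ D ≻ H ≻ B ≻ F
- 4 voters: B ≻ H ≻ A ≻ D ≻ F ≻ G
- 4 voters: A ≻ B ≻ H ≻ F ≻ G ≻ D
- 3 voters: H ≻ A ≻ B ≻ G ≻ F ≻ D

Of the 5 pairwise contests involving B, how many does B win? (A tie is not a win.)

B against each rival (19 voters):
B vs A: A, 13–6.
B vs D: B wins 14–5.
B vs F: B, 16–3.
B vs G: B is ranked higher on 2+4+4+3 = 13 ballots, G on 6. B wins 13–6.
B vs H: B, 10–9.
B beats D, F, G, H; loses to A — 4 pairwise wins.

4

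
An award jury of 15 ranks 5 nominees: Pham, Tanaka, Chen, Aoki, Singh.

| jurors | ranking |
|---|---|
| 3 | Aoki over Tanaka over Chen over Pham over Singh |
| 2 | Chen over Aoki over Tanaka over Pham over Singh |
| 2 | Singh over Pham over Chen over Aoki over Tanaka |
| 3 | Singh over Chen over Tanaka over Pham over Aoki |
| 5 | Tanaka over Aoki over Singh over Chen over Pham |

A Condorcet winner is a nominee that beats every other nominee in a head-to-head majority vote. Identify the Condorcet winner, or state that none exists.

Tanaka

Head-to-head results (15 jurors):
Pham vs Tanaka: Pham is ranked higher on 2 ballots, Tanaka on 13. Tanaka wins 13–2.
Pham vs Chen: 2 to 13, Chen.
Pham vs Aoki: 5 to 10, Aoki.
Pham vs Singh: Pham preferred on 3+2 = 5 ballots; Singh wins 10–5.
Tanaka vs Chen: 3+5 = 8 for Tanaka, 7 for Chen — Tanaka by 8–7.
Tanaka vs Aoki: 3+5 = 8 for Tanaka, 7 for Aoki — Tanaka by 8–7.
Tanaka vs Singh: 3+2+5 = 10 for Tanaka, 5 for Singh — Tanaka by 10–5.
Chen vs Aoki: Chen is ranked higher on 2+2+3 = 7 ballots, Aoki on 8. Aoki wins 8–7.
Chen vs Singh: Chen is ranked higher on 3+2 = 5 ballots, Singh on 10. Singh wins 10–5.
Aoki vs Singh: Aoki is ranked higher on 3+2+5 = 10 ballots, Singh on 5. Aoki wins 10–5.
Only Tanaka has no losses; Tanaka is the Condorcet winner.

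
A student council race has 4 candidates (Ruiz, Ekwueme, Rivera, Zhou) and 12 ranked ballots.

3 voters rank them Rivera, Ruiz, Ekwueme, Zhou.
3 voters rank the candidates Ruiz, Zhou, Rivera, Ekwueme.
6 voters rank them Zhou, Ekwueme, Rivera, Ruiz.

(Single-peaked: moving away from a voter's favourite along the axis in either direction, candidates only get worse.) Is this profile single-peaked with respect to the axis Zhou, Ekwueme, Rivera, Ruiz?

no

Axis positions: Zhou=1, Ekwueme=2, Rivera=3, Ruiz=4.
Faction 1 (peak Rivera at position 3): ranking walks positions 3-4-2-1, expanding outward from the peak — single-peaked.
Faction 2: ranking walks positions 4-1-3-2; Zhou is ranked above Rivera even though Rivera lies between Zhou and the peak Ruiz on the axis — preferences dip and rise again. Not single-peaked.
Faction 3 (peak Zhou at position 1): ranking walks positions 1-2-3-4, expanding outward from the peak — single-peaked.
Faction 2 violates single-peakedness, so the profile is not single-peaked on this axis.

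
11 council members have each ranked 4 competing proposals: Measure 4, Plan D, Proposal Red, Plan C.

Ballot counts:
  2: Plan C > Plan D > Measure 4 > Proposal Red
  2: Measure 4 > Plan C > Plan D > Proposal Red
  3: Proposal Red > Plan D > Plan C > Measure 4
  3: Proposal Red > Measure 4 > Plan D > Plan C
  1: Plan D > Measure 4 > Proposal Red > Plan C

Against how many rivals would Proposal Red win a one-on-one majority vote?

3

Proposal Red against each rival (11 council members):
Proposal Red vs Measure 4: Proposal Red wins 6–5.
Proposal Red vs Plan D: Proposal Red wins 6–5.
Proposal Red vs Plan C: Proposal Red wins 7–4.
Proposal Red beats Measure 4, Plan D, Plan C — 3 pairwise wins.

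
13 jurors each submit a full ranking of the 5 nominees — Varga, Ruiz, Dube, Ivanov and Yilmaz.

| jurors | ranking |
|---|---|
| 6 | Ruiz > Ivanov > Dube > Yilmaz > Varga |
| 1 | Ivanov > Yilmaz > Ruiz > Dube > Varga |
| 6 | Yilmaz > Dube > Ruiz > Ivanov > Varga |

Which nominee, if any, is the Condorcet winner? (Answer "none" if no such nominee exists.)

none

Pairwise majorities:
Varga–Ruiz: Ruiz 13–0.
Varga vs Dube: Dube, 13–0.
Varga–Ivanov: Ivanov 13–0.
Varga vs Yilmaz: Yilmaz wins 13–0.
Ruiz vs Dube: Ruiz, 7–6.
Ruiz–Ivanov: Ruiz 12–1.
Ruiz vs Yilmaz: Yilmaz, 7–6.
Dube–Ivanov: Ivanov 7–6.
Dube vs Yilmaz: Yilmaz, 7–6.
Ivanov vs Yilmaz: Ivanov wins 7–6.
No nominee is unbeaten: Varga loses to Ruiz; Ruiz loses to Yilmaz; Dube loses to Ruiz; Ivanov loses to Ruiz; Yilmaz loses to Ivanov. In particular Ruiz > Ivanov > Yilmaz > Ruiz is a majority cycle — no Condorcet winner exists.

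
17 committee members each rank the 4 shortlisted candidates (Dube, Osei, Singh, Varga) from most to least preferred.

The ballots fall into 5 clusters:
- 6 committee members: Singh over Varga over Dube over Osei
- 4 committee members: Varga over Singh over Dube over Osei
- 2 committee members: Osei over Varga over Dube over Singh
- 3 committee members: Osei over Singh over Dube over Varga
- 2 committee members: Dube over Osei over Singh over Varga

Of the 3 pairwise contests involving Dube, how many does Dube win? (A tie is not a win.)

Dube against each rival (17 committee members):
Dube vs Osei: Dube is ranked higher on 6+4+2 = 12 ballots, Osei on 5. Dube wins 12–5.
Dube vs Singh: Dube preferred on 2+2 = 4 ballots; Singh wins 13–4.
Dube vs Varga: Varga, 12–5.
Dube beats Osei; loses to Singh, Varga — 1 pairwise win.

1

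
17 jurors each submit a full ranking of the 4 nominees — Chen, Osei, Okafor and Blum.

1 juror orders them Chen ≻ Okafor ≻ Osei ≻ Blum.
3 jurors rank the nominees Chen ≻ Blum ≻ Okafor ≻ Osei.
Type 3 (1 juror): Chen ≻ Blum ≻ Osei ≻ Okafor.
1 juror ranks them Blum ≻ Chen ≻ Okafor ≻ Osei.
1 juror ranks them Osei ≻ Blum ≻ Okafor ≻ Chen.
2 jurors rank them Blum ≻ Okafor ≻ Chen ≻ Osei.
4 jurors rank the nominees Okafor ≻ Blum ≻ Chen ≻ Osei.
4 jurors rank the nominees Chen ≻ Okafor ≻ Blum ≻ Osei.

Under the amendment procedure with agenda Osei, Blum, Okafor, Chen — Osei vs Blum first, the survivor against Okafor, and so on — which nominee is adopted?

Round 1: Osei vs Blum — 2–15, Blum advances.
Round 2: Blum vs Okafor — 8–9, Okafor advances.
Round 3: Okafor vs Chen — 7–10, Chen advances.
The agenda winner is Chen.

Chen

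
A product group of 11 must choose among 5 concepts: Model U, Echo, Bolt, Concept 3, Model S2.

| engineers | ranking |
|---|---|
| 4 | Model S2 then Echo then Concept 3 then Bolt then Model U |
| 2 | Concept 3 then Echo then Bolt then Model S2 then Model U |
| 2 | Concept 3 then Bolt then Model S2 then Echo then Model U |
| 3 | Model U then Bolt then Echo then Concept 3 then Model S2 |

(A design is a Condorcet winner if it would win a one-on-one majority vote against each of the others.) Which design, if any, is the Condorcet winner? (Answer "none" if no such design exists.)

none

Check each pair by majority over 11 ballots:
Model U–Echo: Echo 8–3.
Model U–Bolt: Bolt 8–3.
Model U vs Concept 3: Model U preferred on 3 ballots; Concept 3 wins 8–3.
Model U vs Model S2: Model U preferred on 3 ballots; Model S2 wins 8–3.
Echo vs Bolt: Echo wins 6–5.
Echo vs Concept 3: 7 to 4, Echo.
Echo vs Model S2: 5 to 6, Model S2.
Bolt vs Concept 3: Concept 3, 8–3.
Bolt vs Model S2: 2+2+3 = 7 for Bolt, 4 for Model S2 — Bolt by 7–4.
Concept 3 vs Model S2: 7 to 4, Concept 3.
Each design drops at least one matchup (Model U loses to Echo; Echo loses to Model S2; Bolt loses to Echo; Concept 3 loses to Echo; Model S2 loses to Bolt); the cycle Echo > Bolt > Model S2 > Echo rules out a Condorcet winner.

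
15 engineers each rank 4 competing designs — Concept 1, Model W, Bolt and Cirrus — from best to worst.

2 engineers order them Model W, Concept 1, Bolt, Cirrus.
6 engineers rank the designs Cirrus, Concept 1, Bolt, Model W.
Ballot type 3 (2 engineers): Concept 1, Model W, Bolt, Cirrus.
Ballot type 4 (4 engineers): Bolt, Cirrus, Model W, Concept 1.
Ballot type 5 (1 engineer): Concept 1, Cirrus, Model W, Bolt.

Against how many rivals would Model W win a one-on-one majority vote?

Model W against each rival (15 engineers):
Model W vs Concept 1: Concept 1 wins 9–6.
Model W vs Bolt: Bolt wins 10–5.
Model W vs Cirrus: Cirrus wins 11–4.
Model W beats no one; loses to Concept 1, Bolt, Cirrus — 0 pairwise wins.

0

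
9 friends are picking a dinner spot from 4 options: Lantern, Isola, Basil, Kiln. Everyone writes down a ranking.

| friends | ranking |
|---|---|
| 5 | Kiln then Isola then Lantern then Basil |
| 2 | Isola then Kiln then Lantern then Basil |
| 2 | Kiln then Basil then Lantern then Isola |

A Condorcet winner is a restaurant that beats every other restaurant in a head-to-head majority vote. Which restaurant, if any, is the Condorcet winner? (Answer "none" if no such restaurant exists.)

Kiln

Pairwise majorities:
Lantern vs Isola: Isola, 7–2.
Lantern vs Basil: Lantern, 7–2.
Lantern vs Kiln: Kiln, 9–0.
Isola vs Basil: Isola wins 7–2.
Isola vs Kiln: Kiln, 7–2.
Basil–Kiln: Kiln 9–0.
Kiln defeats every rival head-to-head and is the Condorcet winner.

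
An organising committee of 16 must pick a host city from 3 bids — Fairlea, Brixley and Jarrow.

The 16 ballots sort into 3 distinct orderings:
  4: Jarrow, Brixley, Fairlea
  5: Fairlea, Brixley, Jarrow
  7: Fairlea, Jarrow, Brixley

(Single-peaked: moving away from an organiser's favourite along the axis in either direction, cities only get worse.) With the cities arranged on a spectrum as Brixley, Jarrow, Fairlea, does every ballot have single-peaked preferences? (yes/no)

Axis positions: Brixley=1, Jarrow=2, Fairlea=3.
Faction 1 (peak Jarrow at position 2): ranking walks positions 2-1-3, expanding outward from the peak — single-peaked.
Faction 2: ranking walks positions 3-1-2; Brixley is ranked above Jarrow even though Jarrow lies between Brixley and the peak Fairlea on the axis — preferences dip and rise again. Not single-peaked.
Faction 3 (peak Fairlea at position 3): ranking walks positions 3-2-1, expanding outward from the peak — single-peaked.
Faction 2 violates single-peakedness, so the profile is not single-peaked on this axis.

no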